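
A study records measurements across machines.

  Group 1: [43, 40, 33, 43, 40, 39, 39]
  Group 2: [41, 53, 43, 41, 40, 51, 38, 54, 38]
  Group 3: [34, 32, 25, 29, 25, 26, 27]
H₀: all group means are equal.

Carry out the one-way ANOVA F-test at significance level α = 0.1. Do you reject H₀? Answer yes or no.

reject H₀: yes

Group means [39.57, 44.33, 28.29], grand mean 38.000
SSB = Σnᵢ(x̄ᵢ−x̄)² = 1038.857; SSW = ΣΣ(x−x̄ᵢ)² = 479.143
MSB = 1038.857/2 = 519.4286; MSW = 479.143/20 = 23.9571
F = MSB/MSW = 21.6816
df = (2, 20)
p-value (upper-tail) = 0.00001
At α=0.1: p < α → reject H₀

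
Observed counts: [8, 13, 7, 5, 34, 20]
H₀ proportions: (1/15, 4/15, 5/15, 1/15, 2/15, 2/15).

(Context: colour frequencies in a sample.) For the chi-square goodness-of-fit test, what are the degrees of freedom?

degrees of freedom = 5

df = k − 1 = 6 − 1 = 5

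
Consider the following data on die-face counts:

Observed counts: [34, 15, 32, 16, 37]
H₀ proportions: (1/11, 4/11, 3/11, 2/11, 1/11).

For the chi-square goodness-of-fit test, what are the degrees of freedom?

df = k − 1 = 5 − 1 = 4

degrees of freedom = 4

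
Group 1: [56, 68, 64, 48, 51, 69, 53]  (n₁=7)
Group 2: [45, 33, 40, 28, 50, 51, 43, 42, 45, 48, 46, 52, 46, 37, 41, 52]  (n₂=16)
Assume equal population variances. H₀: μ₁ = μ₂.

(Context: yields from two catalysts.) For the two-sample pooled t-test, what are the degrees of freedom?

degrees of freedom = 21

df = n₁ + n₂ − 2 = 7 + 16 − 2 = 21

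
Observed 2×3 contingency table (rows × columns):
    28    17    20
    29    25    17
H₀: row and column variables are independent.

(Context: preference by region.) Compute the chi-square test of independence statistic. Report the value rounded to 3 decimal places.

Row totals [65, 71], col totals [57, 42, 37], n=136
χ² = (28−27.24)²/27.24 + (17−20.07)²/20.07 + (20−17.68)²/17.68 + (29−29.76)²/29.76 + (25−21.93)²/21.93 + (17−19.32)²/19.32 = 1.5229
df = 2

test statistic = 1.523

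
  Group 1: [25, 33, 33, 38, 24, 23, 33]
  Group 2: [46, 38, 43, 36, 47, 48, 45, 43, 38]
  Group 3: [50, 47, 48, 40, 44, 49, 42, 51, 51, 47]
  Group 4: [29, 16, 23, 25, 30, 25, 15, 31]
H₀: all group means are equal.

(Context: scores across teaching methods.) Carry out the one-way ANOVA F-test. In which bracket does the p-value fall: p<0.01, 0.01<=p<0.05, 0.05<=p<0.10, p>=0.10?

Group means [29.86, 42.67, 46.90, 24.25], grand mean 36.941
SSB = Σnᵢ(x̄ᵢ−x̄)² = 2926.625; SSW = ΣΣ(x−x̄ᵢ)² = 739.257
MSB = 2926.625/3 = 975.5417; MSW = 739.257/30 = 24.6419
F = MSB/MSW = 39.5887
df = (3, 30)
p-value (upper-tail) = 0.00000
→ bracket: p<0.01

p-value bracket: p<0.01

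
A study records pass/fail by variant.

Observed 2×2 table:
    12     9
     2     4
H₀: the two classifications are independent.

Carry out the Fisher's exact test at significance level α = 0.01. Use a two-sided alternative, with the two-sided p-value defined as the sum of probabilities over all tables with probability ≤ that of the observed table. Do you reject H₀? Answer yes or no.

reject H₀: no

Margins: r₁=21, r₂=6, c₁=14, c₂=13, n=27
p_obs = C(21,12)·C(6,2)/C(27,14); sum pmf over tables with pmf ≤ p_obs
p-value (two-sided) = 0.38454
At α=0.01: p ≥ α → fail to reject H₀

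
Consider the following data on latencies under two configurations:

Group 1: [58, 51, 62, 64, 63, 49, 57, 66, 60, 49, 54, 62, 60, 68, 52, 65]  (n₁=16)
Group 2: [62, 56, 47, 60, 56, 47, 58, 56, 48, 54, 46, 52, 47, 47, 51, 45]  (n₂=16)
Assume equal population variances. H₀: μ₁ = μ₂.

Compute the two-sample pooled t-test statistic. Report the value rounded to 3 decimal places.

x̄₁=58.750, s₁=6.159, n₁=16
x̄₂=52.000, s₂=5.502, n₂=16
s_p² = [15·6.159² + 15·5.502²]/30 = 34.1000
SE = √(s_p²·(1/16+1/16)) = 2.0646
t = (58.750−52.000)/2.0646 = 3.2694
df = 30

test statistic = 3.269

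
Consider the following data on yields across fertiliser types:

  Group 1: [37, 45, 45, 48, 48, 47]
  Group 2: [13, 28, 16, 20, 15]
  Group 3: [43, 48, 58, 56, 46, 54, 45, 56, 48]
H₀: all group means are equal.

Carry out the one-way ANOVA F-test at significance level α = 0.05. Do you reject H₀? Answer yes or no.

Group means [45.00, 18.40, 50.44], grand mean 40.800
SSB = Σnᵢ(x̄ᵢ−x̄)² = 3451.778; SSW = ΣΣ(x−x̄ᵢ)² = 475.422
MSB = 3451.778/2 = 1725.8889; MSW = 475.422/17 = 27.9660
F = MSB/MSW = 61.7138
df = (2, 17)
p-value (upper-tail) = 0.00000
At α=0.05: p < α → reject H₀

reject H₀: yes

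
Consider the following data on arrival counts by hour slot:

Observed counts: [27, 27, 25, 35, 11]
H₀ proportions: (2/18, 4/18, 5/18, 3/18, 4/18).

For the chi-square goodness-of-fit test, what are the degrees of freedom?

degrees of freedom = 4

df = k − 1 = 5 − 1 = 4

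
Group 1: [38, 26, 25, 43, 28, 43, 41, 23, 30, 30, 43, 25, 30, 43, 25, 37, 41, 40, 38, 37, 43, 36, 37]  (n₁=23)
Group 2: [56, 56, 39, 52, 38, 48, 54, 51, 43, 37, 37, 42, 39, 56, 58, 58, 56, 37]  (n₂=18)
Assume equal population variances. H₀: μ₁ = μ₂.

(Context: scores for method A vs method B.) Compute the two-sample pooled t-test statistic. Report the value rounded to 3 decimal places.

x̄₁=34.870, s₁=7.060, n₁=23
x̄₂=47.611, s₂=8.403, n₂=18
s_p² = [22·7.060² + 17·8.403²]/39 = 58.8945
SE = √(s_p²·(1/23+1/18)) = 2.4151
t = (34.870−47.611)/2.4151 = -5.2759
df = 39

test statistic = -5.276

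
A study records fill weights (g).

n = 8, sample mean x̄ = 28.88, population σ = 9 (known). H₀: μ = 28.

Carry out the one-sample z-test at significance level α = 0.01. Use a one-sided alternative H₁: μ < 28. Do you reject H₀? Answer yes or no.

SE = σ/√n = 9/√8 = 3.1820
z = (x̄−μ₀)/SE = (28.88−28)/3.1820 = 0.2766
p-value (one-sided, H₁ less) = 0.60894
At α=0.01: p ≥ α → fail to reject H₀

reject H₀: no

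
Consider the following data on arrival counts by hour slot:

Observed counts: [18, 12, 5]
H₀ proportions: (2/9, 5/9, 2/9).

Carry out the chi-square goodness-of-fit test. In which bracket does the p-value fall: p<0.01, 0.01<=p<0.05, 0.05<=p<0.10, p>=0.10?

p-value bracket: p<0.01

n = 35; E_i = n·p_i = [7.78, 19.44, 7.78]
χ² = (18−7.78)²/7.78 + (12−19.44)²/19.44 + (5−7.78)²/7.78 = 17.2771
df = 2
p-value (upper-tail) = 0.00018
→ bracket: p<0.01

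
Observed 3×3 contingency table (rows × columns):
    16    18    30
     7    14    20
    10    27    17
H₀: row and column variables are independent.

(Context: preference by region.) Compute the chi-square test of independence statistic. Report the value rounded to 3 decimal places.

test statistic = 7.086

Row totals [64, 41, 54], col totals [33, 59, 67], n=159
χ² = (16−13.28)²/13.28 + (18−23.75)²/23.75 + (30−26.97)²/26.97 + (7−8.51)²/8.51 + (14−15.21)²/15.21 + (20−17.28)²/17.28 + (10−11.21)²/11.21 + (27−20.04)²/20.04 + (17−22.75)²/22.75 = 7.0864
df = 4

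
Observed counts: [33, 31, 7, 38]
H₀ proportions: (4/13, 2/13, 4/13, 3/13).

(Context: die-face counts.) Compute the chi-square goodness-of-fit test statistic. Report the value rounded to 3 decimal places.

test statistic = 39.645

n = 109; E_i = n·p_i = [33.54, 16.77, 33.54, 25.15]
χ² = (33−33.54)²/33.54 + (31−16.77)²/16.77 + (7−33.54)²/33.54 + (38−25.15)²/25.15 = 39.6453
df = 3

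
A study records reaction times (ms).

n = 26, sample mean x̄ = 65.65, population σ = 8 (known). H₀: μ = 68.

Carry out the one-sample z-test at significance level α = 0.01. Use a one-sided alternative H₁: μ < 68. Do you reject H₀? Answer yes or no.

SE = σ/√n = 8/√26 = 1.5689
z = (x̄−μ₀)/SE = (65.65−68)/1.5689 = -1.4978
p-value (one-sided, H₁ less) = 0.06709
At α=0.01: p ≥ α → fail to reject H₀

reject H₀: no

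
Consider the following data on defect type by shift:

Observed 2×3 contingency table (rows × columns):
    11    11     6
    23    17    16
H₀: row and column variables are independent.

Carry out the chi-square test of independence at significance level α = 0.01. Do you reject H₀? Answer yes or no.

reject H₀: no

Row totals [28, 56], col totals [34, 28, 22], n=84
χ² = (11−11.33)²/11.33 + (11−9.33)²/9.33 + (6−7.33)²/7.33 + (23−22.67)²/22.67 + (17−18.67)²/18.67 + (16−14.67)²/14.67 = 0.8248
df = 2
p-value (upper-tail) = 0.66207
At α=0.01: p ≥ α → fail to reject H₀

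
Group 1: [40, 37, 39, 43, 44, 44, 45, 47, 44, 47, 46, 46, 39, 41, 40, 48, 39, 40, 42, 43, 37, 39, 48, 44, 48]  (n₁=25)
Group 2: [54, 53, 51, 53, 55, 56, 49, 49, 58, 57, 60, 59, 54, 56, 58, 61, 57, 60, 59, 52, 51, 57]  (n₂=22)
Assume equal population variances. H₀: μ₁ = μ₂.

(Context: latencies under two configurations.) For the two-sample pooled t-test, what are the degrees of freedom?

degrees of freedom = 45

df = n₁ + n₂ − 2 = 25 + 22 − 2 = 45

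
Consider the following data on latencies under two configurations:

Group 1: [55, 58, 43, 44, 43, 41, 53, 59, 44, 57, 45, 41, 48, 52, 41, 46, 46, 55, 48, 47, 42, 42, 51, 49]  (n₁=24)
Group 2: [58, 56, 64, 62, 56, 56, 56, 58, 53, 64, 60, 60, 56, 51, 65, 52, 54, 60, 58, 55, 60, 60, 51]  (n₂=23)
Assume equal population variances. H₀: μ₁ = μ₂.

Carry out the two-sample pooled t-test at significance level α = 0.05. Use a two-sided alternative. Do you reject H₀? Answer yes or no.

reject H₀: yes

x̄₁=47.917, s₁=5.785, n₁=24
x̄₂=57.609, s₂=4.031, n₂=23
s_p² = [23·5.785² + 22·4.031²]/45 = 25.0514
SE = √(s_p²·(1/24+1/23)) = 1.4605
t = (47.917−57.609)/1.4605 = -6.6362
df = 45
p-value (two-sided) = 0.00000
At α=0.05: p < α → reject H₀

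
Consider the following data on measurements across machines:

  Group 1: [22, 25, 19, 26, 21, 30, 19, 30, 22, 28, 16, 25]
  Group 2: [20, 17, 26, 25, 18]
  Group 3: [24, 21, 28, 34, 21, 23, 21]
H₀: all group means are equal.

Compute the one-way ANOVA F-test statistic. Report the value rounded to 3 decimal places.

test statistic = 0.832

Group means [23.58, 21.20, 24.57], grand mean 23.375
SSB = Σnᵢ(x̄ᵢ−x̄)² = 34.194; SSW = ΣΣ(x−x̄ᵢ)² = 431.431
MSB = 34.194/2 = 17.0970; MSW = 431.431/21 = 20.5443
F = MSB/MSW = 0.8322
df = (2, 21)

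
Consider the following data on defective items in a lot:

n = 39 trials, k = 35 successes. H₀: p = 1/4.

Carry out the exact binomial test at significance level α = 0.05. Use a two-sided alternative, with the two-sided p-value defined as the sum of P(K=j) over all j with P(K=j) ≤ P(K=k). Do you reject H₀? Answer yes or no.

reject H₀: yes

Exact binomial: n=39, k=35, p₀=1/4=0.2500
P(X=j) = C(n,j)·p₀^j·(1−p₀)^(n−j); p = Σ P(X=j) over j with P(X=j) ≤ P(X=35)
p-value (two-sided) = 0.00000
At α=0.05: p < α → reject H₀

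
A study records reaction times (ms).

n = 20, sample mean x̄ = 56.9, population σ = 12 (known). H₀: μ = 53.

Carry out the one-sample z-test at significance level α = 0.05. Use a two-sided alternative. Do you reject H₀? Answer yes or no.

reject H₀: no

SE = σ/√n = 12/√20 = 2.6833
z = (x̄−μ₀)/SE = (56.9−53)/2.6833 = 1.4534
p-value (two-sided) = 0.14610
At α=0.05: p ≥ α → fail to reject H₀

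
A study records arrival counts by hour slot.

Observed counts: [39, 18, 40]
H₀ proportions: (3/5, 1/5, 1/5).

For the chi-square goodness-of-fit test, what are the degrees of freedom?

degrees of freedom = 2

df = k − 1 = 3 − 1 = 2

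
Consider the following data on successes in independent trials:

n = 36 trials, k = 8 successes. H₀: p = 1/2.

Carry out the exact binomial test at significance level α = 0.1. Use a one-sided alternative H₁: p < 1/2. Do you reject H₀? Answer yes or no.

Exact binomial: n=36, k=8, p₀=1/2=0.5000
P(X≤8) from Σ C(n,i)·p₀^i·(1−p₀)^(n−i)
p-value (one-sided, H₁ less) = 0.00060
At α=0.1: p < α → reject H₀

reject H₀: yes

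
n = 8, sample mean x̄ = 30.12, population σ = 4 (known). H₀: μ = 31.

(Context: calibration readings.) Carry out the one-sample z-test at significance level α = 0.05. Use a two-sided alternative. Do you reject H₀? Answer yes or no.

SE = σ/√n = 4/√8 = 1.4142
z = (x̄−μ₀)/SE = (30.12−31)/1.4142 = -0.6223
p-value (two-sided) = 0.53377
At α=0.05: p ≥ α → fail to reject H₀

reject H₀: no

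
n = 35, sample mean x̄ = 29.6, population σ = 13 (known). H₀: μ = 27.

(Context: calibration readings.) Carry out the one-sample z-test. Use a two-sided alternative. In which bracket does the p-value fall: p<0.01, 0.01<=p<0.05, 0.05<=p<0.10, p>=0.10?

SE = σ/√n = 13/√35 = 2.1974
z = (x̄−μ₀)/SE = (29.6−27)/2.1974 = 1.1832
p-value (two-sided) = 0.23672
→ bracket: p>=0.10

p-value bracket: p>=0.10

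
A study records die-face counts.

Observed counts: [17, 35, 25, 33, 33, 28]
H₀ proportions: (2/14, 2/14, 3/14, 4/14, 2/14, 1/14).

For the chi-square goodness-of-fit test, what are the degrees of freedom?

degrees of freedom = 5

df = k − 1 = 6 − 1 = 5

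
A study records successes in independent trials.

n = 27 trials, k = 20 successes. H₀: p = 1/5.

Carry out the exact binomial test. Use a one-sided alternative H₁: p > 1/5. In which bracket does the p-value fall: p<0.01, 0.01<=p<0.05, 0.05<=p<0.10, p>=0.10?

Exact binomial: n=27, k=20, p₀=1/5=0.2000
P(X≥20) from Σ C(n,i)·p₀^i·(1−p₀)^(n−i)
p-value (one-sided, H₁ greater) = 0.00000
→ bracket: p<0.01

p-value bracket: p<0.01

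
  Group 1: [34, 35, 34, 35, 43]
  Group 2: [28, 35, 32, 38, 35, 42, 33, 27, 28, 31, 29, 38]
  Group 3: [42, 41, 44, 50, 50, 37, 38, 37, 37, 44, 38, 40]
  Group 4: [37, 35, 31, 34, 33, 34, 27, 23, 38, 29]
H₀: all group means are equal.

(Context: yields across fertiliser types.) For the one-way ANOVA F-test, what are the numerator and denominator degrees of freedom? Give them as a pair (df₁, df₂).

degrees of freedom = [3, 35]

k = 4 groups, N = 39 total
df = (k−1, N−k) = (4−1, 39−4) = (3, 35)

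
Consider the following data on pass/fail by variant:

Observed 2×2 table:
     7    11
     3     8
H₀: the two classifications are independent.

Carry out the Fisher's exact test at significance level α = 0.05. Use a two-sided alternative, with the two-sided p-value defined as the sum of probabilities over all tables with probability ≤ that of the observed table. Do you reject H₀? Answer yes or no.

Margins: r₁=18, r₂=11, c₁=10, c₂=19, n=29
p_obs = C(18,7)·C(11,3)/C(29,10); sum pmf over tables with pmf ≤ p_obs
p-value (two-sided) = 0.69415
At α=0.05: p ≥ α → fail to reject H₀

reject H₀: no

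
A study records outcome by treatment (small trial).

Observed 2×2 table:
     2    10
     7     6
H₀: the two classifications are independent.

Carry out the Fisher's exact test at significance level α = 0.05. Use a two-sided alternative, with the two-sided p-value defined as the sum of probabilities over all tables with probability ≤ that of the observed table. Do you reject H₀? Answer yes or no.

Margins: r₁=12, r₂=13, c₁=9, c₂=16, n=25
p_obs = C(12,2)·C(13,7)/C(25,9); sum pmf over tables with pmf ≤ p_obs
p-value (two-sided) = 0.09684
At α=0.05: p ≥ α → fail to reject H₀

reject H₀: no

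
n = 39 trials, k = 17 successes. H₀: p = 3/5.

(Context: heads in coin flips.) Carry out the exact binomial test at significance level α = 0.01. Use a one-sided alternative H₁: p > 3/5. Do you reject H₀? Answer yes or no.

reject H₀: no

Exact binomial: n=39, k=17, p₀=3/5=0.6000
P(X≥17) from Σ C(n,i)·p₀^i·(1−p₀)^(n−i)
p-value (one-sided, H₁ greater) = 0.98717
At α=0.01: p ≥ α → fail to reject H₀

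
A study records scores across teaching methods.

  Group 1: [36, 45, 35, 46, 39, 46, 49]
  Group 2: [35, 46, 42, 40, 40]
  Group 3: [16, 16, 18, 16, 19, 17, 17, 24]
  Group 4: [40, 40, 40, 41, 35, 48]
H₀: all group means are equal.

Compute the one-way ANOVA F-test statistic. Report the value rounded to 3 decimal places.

test statistic = 58.025

Group means [42.29, 40.60, 17.88, 40.67], grand mean 34.077
SSB = Σnᵢ(x̄ᵢ−x̄)² = 3045.009; SSW = ΣΣ(x−x̄ᵢ)² = 384.837
MSB = 3045.009/3 = 1015.0031; MSW = 384.837/22 = 17.4926
F = MSB/MSW = 58.0248
df = (3, 22)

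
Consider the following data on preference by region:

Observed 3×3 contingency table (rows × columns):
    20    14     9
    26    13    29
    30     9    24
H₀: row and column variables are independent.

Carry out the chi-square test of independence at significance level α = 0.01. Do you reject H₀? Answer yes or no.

Row totals [43, 68, 63], col totals [76, 36, 62], n=174
χ² = (20−18.78)²/18.78 + (14−8.90)²/8.90 + (9−15.32)²/15.32 + (26−29.70)²/29.70 + (13−14.07)²/14.07 + (29−24.23)²/24.23 + (30−27.52)²/27.52 + (9−13.03)²/13.03 + (24−22.45)²/22.45 = 8.6766
df = 4
p-value (upper-tail) = 0.06971
At α=0.01: p ≥ α → fail to reject H₀

reject H₀: no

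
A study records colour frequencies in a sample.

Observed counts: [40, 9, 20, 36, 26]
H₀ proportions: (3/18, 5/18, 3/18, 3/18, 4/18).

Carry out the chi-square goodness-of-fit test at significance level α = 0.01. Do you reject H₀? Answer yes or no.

reject H₀: yes

n = 131; E_i = n·p_i = [21.83, 36.39, 21.83, 21.83, 29.11]
χ² = (40−21.83)²/21.83 + (9−36.39)²/36.39 + (20−21.83)²/21.83 + (36−21.83)²/21.83 + (26−29.11)²/29.11 = 45.4092
df = 4
p-value (upper-tail) = 0.00000
At α=0.01: p < α → reject H₀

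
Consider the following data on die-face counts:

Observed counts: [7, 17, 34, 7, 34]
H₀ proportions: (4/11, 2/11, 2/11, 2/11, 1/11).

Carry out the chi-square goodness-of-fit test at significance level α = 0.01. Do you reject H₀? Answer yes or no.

reject H₀: yes

n = 99; E_i = n·p_i = [36.00, 18.00, 18.00, 18.00, 9.00]
χ² = (7−36.00)²/36.00 + (17−18.00)²/18.00 + (34−18.00)²/18.00 + (7−18.00)²/18.00 + (34−9.00)²/9.00 = 113.8056
df = 4
p-value (upper-tail) = 0.00000
At α=0.01: p < α → reject H₀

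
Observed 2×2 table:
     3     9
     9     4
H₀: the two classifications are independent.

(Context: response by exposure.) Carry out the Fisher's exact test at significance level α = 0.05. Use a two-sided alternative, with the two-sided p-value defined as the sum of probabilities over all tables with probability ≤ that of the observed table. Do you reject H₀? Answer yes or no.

reject H₀: yes

Margins: r₁=12, r₂=13, c₁=12, c₂=13, n=25
p_obs = C(12,3)·C(13,9)/C(25,12); sum pmf over tables with pmf ≤ p_obs
p-value (two-sided) = 0.04718
At α=0.05: p < α → reject H₀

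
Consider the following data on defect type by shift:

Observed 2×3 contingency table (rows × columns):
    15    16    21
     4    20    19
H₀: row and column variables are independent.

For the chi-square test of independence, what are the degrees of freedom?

degrees of freedom = 2

df = (r−1)(c−1) = (2−1)·(3−1) = 2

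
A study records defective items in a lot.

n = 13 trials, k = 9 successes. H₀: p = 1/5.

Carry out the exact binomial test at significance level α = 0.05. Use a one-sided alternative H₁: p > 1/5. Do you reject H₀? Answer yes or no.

Exact binomial: n=13, k=9, p₀=1/5=0.2000
P(X≥9) from Σ C(n,i)·p₀^i·(1−p₀)^(n−i)
p-value (one-sided, H₁ greater) = 0.00017
At α=0.05: p < α → reject H₀

reject H₀: yes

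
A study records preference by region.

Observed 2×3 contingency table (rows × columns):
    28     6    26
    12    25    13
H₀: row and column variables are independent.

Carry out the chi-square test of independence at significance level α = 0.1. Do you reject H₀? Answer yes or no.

reject H₀: yes

Row totals [60, 50], col totals [40, 31, 39], n=110
χ² = (28−21.82)²/21.82 + (6−16.91)²/16.91 + (26−21.27)²/21.27 + (12−18.18)²/18.18 + (25−14.09)²/14.09 + (13−17.73)²/17.73 = 21.6483
df = 2
p-value (upper-tail) = 0.00002
At α=0.1: p < α → reject H₀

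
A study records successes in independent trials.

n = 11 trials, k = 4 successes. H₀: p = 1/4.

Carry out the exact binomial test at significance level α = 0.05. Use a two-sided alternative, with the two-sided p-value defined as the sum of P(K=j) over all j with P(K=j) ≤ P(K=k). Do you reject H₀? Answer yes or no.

reject H₀: no

Exact binomial: n=11, k=4, p₀=1/4=0.2500
P(X=j) = C(n,j)·p₀^j·(1−p₀)^(n−j); p = Σ P(X=j) over j with P(X=j) ≤ P(X=4)
p-value (two-sided) = 0.48379
At α=0.05: p ≥ α → fail to reject H₀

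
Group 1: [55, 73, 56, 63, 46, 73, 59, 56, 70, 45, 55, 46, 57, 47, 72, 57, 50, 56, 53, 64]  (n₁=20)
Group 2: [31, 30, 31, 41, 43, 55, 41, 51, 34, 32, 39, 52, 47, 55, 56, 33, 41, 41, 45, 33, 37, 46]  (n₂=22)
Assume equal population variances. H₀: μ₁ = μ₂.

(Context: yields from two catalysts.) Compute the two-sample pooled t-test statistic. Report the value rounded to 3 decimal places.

x̄₁=57.650, s₁=9.028, n₁=20
x̄₂=41.545, s₂=8.484, n₂=22
s_p² = [19·9.028² + 21·8.484²]/40 = 76.5001
SE = √(s_p²·(1/20+1/22)) = 2.7023
t = (57.650−41.545)/2.7023 = 5.9596
df = 40

test statistic = 5.960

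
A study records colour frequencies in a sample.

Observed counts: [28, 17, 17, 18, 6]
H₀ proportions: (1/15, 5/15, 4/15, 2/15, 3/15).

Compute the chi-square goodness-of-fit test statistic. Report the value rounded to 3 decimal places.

n = 86; E_i = n·p_i = [5.73, 28.67, 22.93, 11.47, 17.20]
χ² = (28−5.73)²/5.73 + (17−28.67)²/28.67 + (17−22.93)²/22.93 + (18−11.47)²/11.47 + (6−17.20)²/17.20 = 103.7762
df = 4

test statistic = 103.776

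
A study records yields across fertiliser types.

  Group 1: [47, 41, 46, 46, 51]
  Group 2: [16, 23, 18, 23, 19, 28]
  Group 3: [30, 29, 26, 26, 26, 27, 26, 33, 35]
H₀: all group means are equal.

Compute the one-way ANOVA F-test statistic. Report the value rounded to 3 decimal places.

Group means [46.20, 21.17, 28.67], grand mean 30.800
SSB = Σnᵢ(x̄ᵢ−x̄)² = 1783.567; SSW = ΣΣ(x−x̄ᵢ)² = 237.633
MSB = 1783.567/2 = 891.7833; MSW = 237.633/17 = 13.9784
F = MSB/MSW = 63.7971
df = (2, 17)

test statistic = 63.797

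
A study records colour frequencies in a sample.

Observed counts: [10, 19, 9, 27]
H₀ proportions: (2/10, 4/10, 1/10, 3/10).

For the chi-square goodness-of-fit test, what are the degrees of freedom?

degrees of freedom = 3

df = k − 1 = 4 − 1 = 3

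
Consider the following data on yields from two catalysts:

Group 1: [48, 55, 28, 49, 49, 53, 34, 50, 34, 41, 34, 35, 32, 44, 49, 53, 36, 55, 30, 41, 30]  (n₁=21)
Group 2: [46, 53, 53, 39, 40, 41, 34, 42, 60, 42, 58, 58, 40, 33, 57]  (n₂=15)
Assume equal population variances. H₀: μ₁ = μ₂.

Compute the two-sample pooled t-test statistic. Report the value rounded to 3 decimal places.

x̄₁=41.905, s₁=9.203, n₁=21
x̄₂=46.400, s₂=9.226, n₂=15
s_p² = [20·9.203² + 14·9.226²]/34 = 84.8650
SE = √(s_p²·(1/21+1/15)) = 3.1143
t = (41.905−46.400)/3.1143 = -1.4434
df = 34

test statistic = -1.443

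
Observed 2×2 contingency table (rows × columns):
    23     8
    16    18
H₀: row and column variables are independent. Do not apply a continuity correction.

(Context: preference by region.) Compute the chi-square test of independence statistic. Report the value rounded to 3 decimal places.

Row totals [31, 34], col totals [39, 26], n=65
χ² = (23−18.60)²/18.60 + (8−12.40)²/12.40 + (16−20.40)²/20.40 + (18−13.60)²/13.60 = 4.9747
df = 1

test statistic = 4.975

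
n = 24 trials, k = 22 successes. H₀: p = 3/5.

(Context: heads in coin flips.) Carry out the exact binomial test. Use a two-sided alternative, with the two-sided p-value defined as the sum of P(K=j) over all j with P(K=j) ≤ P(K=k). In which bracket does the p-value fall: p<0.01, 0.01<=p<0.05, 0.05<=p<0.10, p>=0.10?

Exact binomial: n=24, k=22, p₀=3/5=0.6000
P(X=j) = C(n,j)·p₀^j·(1−p₀)^(n−j); p = Σ P(X=j) over j with P(X=j) ≤ P(X=22)
p-value (two-sided) = 0.00120
→ bracket: p<0.01

p-value bracket: p<0.01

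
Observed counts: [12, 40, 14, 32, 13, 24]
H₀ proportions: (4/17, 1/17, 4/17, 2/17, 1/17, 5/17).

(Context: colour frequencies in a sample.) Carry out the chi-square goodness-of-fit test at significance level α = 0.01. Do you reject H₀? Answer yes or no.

reject H₀: yes

n = 135; E_i = n·p_i = [31.76, 7.94, 31.76, 15.88, 7.94, 39.71]
χ² = (12−31.76)²/31.76 + (40−7.94)²/7.94 + (14−31.76)²/31.76 + (32−15.88)²/15.88 + (13−7.94)²/7.94 + (24−39.71)²/39.71 = 177.4474
df = 5
p-value (upper-tail) = 0.00000
At α=0.01: p < α → reject H₀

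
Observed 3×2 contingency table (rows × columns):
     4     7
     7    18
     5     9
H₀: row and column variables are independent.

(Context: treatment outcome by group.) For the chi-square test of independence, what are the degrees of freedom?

degrees of freedom = 2

df = (r−1)(c−1) = (3−1)·(2−1) = 2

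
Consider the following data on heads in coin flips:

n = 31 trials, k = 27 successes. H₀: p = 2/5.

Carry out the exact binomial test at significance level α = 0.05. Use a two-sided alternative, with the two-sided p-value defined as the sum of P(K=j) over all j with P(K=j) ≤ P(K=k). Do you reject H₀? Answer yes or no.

reject H₀: yes

Exact binomial: n=31, k=27, p₀=2/5=0.4000
P(X=j) = C(n,j)·p₀^j·(1−p₀)^(n−j); p = Σ P(X=j) over j with P(X=j) ≤ P(X=27)
p-value (two-sided) = 0.00000
At α=0.05: p < α → reject H₀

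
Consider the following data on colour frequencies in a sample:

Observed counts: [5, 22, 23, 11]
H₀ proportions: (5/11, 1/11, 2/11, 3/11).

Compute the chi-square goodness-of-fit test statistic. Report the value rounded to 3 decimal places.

test statistic = 82.150

n = 61; E_i = n·p_i = [27.73, 5.55, 11.09, 16.64]
χ² = (5−27.73)²/27.73 + (22−5.55)²/5.55 + (23−11.09)²/11.09 + (11−16.64)²/16.64 = 82.1503
df = 3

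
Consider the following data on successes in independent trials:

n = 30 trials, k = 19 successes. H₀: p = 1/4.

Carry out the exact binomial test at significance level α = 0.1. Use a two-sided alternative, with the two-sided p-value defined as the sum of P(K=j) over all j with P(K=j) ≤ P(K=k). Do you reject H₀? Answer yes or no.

reject H₀: yes

Exact binomial: n=30, k=19, p₀=1/4=0.2500
P(X=j) = C(n,j)·p₀^j·(1−p₀)^(n−j); p = Σ P(X=j) over j with P(X=j) ≤ P(X=19)
p-value (two-sided) = 0.00001
At α=0.1: p < α → reject H₀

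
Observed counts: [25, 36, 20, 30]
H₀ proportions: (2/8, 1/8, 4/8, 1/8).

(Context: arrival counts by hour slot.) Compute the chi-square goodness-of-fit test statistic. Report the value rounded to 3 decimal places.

test statistic = 77.000

n = 111; E_i = n·p_i = [27.75, 13.88, 55.50, 13.88]
χ² = (25−27.75)²/27.75 + (36−13.88)²/13.88 + (20−55.50)²/55.50 + (30−13.88)²/13.88 = 77.0000
df = 3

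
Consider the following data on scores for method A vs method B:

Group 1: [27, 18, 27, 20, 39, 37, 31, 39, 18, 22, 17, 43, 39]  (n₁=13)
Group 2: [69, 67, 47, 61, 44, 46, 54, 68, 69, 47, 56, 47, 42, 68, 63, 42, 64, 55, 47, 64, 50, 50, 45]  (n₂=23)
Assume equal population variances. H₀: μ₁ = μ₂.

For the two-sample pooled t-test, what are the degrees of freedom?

degrees of freedom = 34

df = n₁ + n₂ − 2 = 13 + 23 − 2 = 34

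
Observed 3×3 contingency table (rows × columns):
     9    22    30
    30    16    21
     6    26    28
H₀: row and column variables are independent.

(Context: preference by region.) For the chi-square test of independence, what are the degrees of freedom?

degrees of freedom = 4

df = (r−1)(c−1) = (3−1)·(3−1) = 4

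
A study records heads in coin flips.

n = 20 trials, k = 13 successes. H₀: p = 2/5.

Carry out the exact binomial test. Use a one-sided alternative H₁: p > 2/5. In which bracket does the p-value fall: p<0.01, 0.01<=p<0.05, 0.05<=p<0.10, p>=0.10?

p-value bracket: 0.01<=p<0.05

Exact binomial: n=20, k=13, p₀=2/5=0.4000
P(X≥13) from Σ C(n,i)·p₀^i·(1−p₀)^(n−i)
p-value (one-sided, H₁ greater) = 0.02103
→ bracket: 0.01<=p<0.05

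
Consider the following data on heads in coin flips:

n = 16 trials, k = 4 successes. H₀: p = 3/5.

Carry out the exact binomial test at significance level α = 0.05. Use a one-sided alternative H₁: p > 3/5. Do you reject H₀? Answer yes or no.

reject H₀: no

Exact binomial: n=16, k=4, p₀=3/5=0.6000
P(X≥4) from Σ C(n,i)·p₀^i·(1−p₀)^(n−i)
p-value (one-sided, H₁ greater) = 0.99906
At α=0.05: p ≥ α → fail to reject H₀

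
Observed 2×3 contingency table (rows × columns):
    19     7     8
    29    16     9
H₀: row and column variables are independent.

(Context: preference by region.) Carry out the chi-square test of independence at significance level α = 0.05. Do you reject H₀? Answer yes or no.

Row totals [34, 54], col totals [48, 23, 17], n=88
χ² = (19−18.55)²/18.55 + (7−8.89)²/8.89 + (8−6.57)²/6.57 + (29−29.45)²/29.45 + (16−14.11)²/14.11 + (9−10.43)²/10.43 = 1.1794
df = 2
p-value (upper-tail) = 0.55451
At α=0.05: p ≥ α → fail to reject H₀

reject H₀: no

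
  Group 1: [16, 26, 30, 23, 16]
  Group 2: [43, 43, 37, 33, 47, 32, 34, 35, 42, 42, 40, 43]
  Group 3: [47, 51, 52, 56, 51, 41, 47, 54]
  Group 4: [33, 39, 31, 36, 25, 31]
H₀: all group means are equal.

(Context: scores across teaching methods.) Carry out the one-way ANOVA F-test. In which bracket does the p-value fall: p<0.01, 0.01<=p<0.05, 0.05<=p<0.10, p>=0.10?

Group means [22.20, 39.25, 49.88, 32.50], grand mean 37.935
SSB = Σnᵢ(x̄ᵢ−x̄)² = 2576.446; SSW = ΣΣ(x−x̄ᵢ)² = 685.425
MSB = 2576.446/3 = 858.8153; MSW = 685.425/27 = 25.3861
F = MSB/MSW = 33.8301
df = (3, 27)
p-value (upper-tail) = 0.00000
→ bracket: p<0.01

p-value bracket: p<0.01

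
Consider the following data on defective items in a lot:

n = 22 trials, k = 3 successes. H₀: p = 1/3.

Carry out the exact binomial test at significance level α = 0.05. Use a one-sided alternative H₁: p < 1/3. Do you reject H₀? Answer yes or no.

reject H₀: yes

Exact binomial: n=22, k=3, p₀=1/3=0.3333
P(X≤3) from Σ C(n,i)·p₀^i·(1−p₀)^(n−i)
p-value (one-sided, H₁ less) = 0.03505
At α=0.05: p < α → reject H₀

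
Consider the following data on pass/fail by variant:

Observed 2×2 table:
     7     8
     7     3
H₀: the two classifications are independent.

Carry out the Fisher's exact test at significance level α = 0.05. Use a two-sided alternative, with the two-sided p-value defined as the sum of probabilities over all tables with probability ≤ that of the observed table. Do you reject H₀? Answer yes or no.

Margins: r₁=15, r₂=10, c₁=14, c₂=11, n=25
p_obs = C(15,7)·C(10,7)/C(25,14); sum pmf over tables with pmf ≤ p_obs
p-value (two-sided) = 0.41387
At α=0.05: p ≥ α → fail to reject H₀

reject H₀: no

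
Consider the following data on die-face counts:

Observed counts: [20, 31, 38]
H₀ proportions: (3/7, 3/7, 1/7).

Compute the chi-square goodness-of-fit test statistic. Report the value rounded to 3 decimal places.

n = 89; E_i = n·p_i = [38.14, 38.14, 12.71]
χ² = (20−38.14)²/38.14 + (31−38.14)²/38.14 + (38−12.71)²/12.71 = 60.2547
df = 2

test statistic = 60.255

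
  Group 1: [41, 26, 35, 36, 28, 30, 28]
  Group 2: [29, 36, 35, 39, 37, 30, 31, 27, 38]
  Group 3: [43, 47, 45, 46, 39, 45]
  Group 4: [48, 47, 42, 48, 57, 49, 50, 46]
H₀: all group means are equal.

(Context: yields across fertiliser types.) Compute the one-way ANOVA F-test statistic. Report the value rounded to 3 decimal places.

Group means [32.00, 33.56, 44.17, 48.38], grand mean 39.267
SSB = Σnᵢ(x̄ᵢ−x̄)² = 1470.936; SSW = ΣΣ(x−x̄ᵢ)² = 496.931
MSB = 1470.936/3 = 490.3120; MSW = 496.931/26 = 19.1127
F = MSB/MSW = 25.6537
df = (3, 26)

test statistic = 25.654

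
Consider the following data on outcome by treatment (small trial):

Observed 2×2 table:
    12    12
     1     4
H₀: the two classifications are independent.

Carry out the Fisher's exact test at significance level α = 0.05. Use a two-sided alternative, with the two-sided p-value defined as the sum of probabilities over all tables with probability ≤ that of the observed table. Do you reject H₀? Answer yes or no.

reject H₀: no

Margins: r₁=24, r₂=5, c₁=13, c₂=16, n=29
p_obs = C(24,12)·C(5,1)/C(29,13); sum pmf over tables with pmf ≤ p_obs
p-value (two-sided) = 0.34319
At α=0.05: p ≥ α → fail to reject H₀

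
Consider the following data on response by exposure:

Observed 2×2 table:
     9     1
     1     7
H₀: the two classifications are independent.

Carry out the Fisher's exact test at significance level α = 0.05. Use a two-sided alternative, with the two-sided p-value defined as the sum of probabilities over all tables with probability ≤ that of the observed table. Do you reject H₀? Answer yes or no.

Margins: r₁=10, r₂=8, c₁=10, c₂=8, n=18
p_obs = C(10,9)·C(8,1)/C(18,10); sum pmf over tables with pmf ≤ p_obs
p-value (two-sided) = 0.00288
At α=0.05: p < α → reject H₀

reject H₀: yes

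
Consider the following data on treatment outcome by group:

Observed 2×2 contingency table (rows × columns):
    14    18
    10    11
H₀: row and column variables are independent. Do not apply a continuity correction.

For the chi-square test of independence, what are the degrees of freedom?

degrees of freedom = 1

df = (r−1)(c−1) = (2−1)·(2−1) = 1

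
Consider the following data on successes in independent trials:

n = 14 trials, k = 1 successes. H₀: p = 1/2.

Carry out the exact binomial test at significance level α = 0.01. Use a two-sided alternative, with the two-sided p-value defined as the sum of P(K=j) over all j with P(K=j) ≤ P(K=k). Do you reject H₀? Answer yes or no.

reject H₀: yes

Exact binomial: n=14, k=1, p₀=1/2=0.5000
P(X=j) = C(n,j)·p₀^j·(1−p₀)^(n−j); p = Σ P(X=j) over j with P(X=j) ≤ P(X=1)
p-value (two-sided) = 0.00183
At α=0.01: p < α → reject H₀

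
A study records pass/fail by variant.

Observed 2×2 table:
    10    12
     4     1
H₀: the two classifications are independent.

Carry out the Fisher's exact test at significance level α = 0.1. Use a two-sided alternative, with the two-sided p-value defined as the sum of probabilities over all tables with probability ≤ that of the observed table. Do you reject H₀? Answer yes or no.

Margins: r₁=22, r₂=5, c₁=14, c₂=13, n=27
p_obs = C(22,10)·C(5,4)/C(27,14); sum pmf over tables with pmf ≤ p_obs
p-value (two-sided) = 0.32593
At α=0.1: p ≥ α → fail to reject H₀

reject H₀: no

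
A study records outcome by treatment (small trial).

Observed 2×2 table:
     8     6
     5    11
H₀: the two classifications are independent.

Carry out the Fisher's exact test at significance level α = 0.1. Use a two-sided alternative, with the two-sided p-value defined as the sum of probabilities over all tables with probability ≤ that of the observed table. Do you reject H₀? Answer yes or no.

Margins: r₁=14, r₂=16, c₁=13, c₂=17, n=30
p_obs = C(14,8)·C(16,5)/C(30,13); sum pmf over tables with pmf ≤ p_obs
p-value (two-sided) = 0.26851
At α=0.1: p ≥ α → fail to reject H₀

reject H₀: no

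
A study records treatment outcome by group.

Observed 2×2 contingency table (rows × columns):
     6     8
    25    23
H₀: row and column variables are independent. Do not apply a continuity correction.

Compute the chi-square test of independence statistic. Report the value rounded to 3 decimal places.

test statistic = 0.369

Row totals [14, 48], col totals [31, 31], n=62
χ² = (6−7.00)²/7.00 + (8−7.00)²/7.00 + (25−24.00)²/24.00 + (23−24.00)²/24.00 = 0.3690
df = 1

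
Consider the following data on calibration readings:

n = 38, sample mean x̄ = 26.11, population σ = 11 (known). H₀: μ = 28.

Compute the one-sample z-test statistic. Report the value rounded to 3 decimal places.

test statistic = -1.059

SE = σ/√n = 11/√38 = 1.7844
z = (x̄−μ₀)/SE = (26.11−28)/1.7844 = -1.0592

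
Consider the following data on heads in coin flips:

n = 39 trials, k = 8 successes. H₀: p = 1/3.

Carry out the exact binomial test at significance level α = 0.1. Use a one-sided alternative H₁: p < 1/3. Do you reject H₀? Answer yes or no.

reject H₀: yes

Exact binomial: n=39, k=8, p₀=1/3=0.3333
P(X≤8) from Σ C(n,i)·p₀^i·(1−p₀)^(n−i)
p-value (one-sided, H₁ less) = 0.05914
At α=0.1: p < α → reject H₀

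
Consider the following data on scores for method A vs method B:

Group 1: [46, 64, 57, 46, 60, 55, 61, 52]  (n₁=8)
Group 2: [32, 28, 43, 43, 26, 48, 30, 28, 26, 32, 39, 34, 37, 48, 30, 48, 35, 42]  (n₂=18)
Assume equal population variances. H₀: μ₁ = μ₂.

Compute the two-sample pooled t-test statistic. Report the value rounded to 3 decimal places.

test statistic = 6.029

x̄₁=55.125, s₁=6.728, n₁=8
x̄₂=36.056, s₂=7.719, n₂=18
s_p² = [7·6.728² + 17·7.719²]/24 = 55.4091
SE = √(s_p²·(1/8+1/18)) = 3.1630
t = (55.125−36.056)/3.1630 = 6.0290
df = 24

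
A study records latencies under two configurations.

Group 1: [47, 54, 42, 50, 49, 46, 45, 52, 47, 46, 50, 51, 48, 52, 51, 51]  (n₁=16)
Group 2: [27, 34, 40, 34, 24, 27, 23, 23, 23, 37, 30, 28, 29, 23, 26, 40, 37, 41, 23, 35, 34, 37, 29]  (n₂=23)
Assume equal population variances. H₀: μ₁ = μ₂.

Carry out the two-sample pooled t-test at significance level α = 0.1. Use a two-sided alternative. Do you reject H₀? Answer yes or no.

reject H₀: yes

x̄₁=48.812, s₁=3.146, n₁=16
x̄₂=30.609, s₂=6.229, n₂=23
s_p² = [15·3.146² + 22·6.229²]/37 = 27.0788
SE = √(s_p²·(1/16+1/23)) = 1.6940
t = (48.812−30.609)/1.6940 = 10.7458
df = 37
p-value (two-sided) = 0.00000
At α=0.1: p < α → reject H₀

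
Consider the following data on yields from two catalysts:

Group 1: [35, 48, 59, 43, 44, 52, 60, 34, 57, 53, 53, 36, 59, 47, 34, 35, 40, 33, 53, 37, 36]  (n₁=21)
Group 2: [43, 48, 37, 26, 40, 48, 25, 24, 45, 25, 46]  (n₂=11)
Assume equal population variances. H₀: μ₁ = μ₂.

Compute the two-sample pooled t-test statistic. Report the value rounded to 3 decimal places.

test statistic = 2.238

x̄₁=45.143, s₁=9.635, n₁=21
x̄₂=37.000, s₂=10.050, n₂=11
s_p² = [20·9.635² + 10·10.050²]/30 = 95.5524
SE = √(s_p²·(1/21+1/11)) = 3.6382
t = (45.143−37.000)/3.6382 = 2.2381
df = 30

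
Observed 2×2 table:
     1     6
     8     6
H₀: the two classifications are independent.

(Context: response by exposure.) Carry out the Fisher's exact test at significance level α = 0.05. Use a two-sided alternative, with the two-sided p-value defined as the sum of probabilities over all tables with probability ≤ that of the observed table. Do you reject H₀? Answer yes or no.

Margins: r₁=7, r₂=14, c₁=9, c₂=12, n=21
p_obs = C(7,1)·C(14,8)/C(21,9); sum pmf over tables with pmf ≤ p_obs
p-value (two-sided) = 0.15882
At α=0.05: p ≥ α → fail to reject H₀

reject H₀: no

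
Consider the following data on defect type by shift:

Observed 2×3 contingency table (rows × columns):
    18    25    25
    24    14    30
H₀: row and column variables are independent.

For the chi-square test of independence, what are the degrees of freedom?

df = (r−1)(c−1) = (2−1)·(3−1) = 2

degrees of freedom = 2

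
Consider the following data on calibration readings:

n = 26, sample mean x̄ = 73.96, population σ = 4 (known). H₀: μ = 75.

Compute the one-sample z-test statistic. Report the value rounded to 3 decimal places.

test statistic = -1.326

SE = σ/√n = 4/√26 = 0.7845
z = (x̄−μ₀)/SE = (73.96−75)/0.7845 = -1.3257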